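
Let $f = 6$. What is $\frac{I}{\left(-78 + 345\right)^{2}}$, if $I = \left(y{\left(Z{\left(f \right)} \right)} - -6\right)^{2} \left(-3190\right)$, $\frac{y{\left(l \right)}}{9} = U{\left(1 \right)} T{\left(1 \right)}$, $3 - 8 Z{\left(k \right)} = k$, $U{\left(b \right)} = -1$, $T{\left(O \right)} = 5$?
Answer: $- \frac{539110}{7921} \approx -68.061$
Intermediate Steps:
$Z{\left(k \right)} = \frac{3}{8} - \frac{k}{8}$
$y{\left(l \right)} = -45$ ($y{\left(l \right)} = 9 \left(\left(-1\right) 5\right) = 9 \left(-5\right) = -45$)
$I = -4851990$ ($I = \left(-45 - -6\right)^{2} \left(-3190\right) = \left(-45 + 6\right)^{2} \left(-3190\right) = \left(-39\right)^{2} \left(-3190\right) = 1521 \left(-3190\right) = -4851990$)
$\frac{I}{\left(-78 + 345\right)^{2}} = - \frac{4851990}{\left(-78 + 345\right)^{2}} = - \frac{4851990}{267^{2}} = - \frac{4851990}{71289} = \left(-4851990\right) \frac{1}{71289} = - \frac{539110}{7921}$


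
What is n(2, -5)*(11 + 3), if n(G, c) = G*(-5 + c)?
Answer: -280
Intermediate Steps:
n(2, -5)*(11 + 3) = (2*(-5 - 5))*(11 + 3) = (2*(-10))*14 = -20*14 = -280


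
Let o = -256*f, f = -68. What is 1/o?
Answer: 1/17408 ≈ 5.7445e-5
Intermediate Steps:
o = 17408 (o = -256*(-68) = 17408)
1/o = 1/17408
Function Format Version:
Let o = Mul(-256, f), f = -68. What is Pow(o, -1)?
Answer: Rational(1, 17408) ≈ 5.7445e-5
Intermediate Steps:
o = 17408 (o = Mul(-256, -68) = 17408)
Pow(o, -1) = Pow(17408, -1) = Rational(1, 17408)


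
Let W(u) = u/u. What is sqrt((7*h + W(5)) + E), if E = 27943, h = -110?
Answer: sqrt(27174) ≈ 164.85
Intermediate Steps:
W(u) = 1
sqrt((7*h + W(5)) + E) = sqrt((7*(-110) + 1) + 27943) = sqrt((-770 + 1) + 27943) = sqrt(-769 + 27943) = sqrt(27174)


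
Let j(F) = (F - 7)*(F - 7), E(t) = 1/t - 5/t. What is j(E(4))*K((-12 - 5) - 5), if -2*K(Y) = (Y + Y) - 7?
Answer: 1632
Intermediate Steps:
K(Y) = 7/2 - Y (K(Y) = -((Y + Y) - 7)/2 = -(2*Y - 7)/2 = -(-7 + 2*Y)/2 = 7/2 - Y)
E(t) = -4/t (E(t) = 1/t - 5/t = -4/t)
j(F) = (-7 + F)² (j(F) = (-7 + F)*(-7 + F) = (-7 + F)²)
j(E(4))*K((-12 - 5) - 5) = (-7 - 4/4)²*(7/2 - ((-12 - 5) - 5)) = (-7 - 4*¼)²*(7/2 - (-17 - 5)) = (-7 - 1)²*(7/2 - 1*(-22)) = (-8)²*(7/2 + 22) = 64*(51/2) = 1632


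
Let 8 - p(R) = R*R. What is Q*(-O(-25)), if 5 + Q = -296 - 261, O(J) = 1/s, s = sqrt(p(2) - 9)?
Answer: -562*I*sqrt(5)/5 ≈ -251.33*I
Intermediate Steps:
p(R) = 8 - R**2 (p(R) = 8 - R*R = 8 - R**2)
s = I*sqrt(5) (s = sqrt((8 - 1*2**2) - 9) = sqrt((8 - 1*4) - 9) = sqrt((8 - 4) - 9) = sqrt(4 - 9) = sqrt(-5) = I*sqrt(5) ≈ 2.2361*I)
O(J) = -I*sqrt(5)/5 (O(J) = 1/(I*sqrt(5)) = -I*sqrt(5)/5)
Q = -562 (Q = -5 + (-296 - 261) = -5 - 557 = -562)
Q*(-O(-25)) = -(-562)*(-I*sqrt(5)/5) = -562*I*sqrt(5)/5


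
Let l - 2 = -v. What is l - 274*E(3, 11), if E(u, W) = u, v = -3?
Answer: -817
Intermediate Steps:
l = 5 (l = 2 - 1*(-3) = 2 + 3 = 5)
l - 274*E(3, 11) = 5 - 274*3 = 5 - 822 = -817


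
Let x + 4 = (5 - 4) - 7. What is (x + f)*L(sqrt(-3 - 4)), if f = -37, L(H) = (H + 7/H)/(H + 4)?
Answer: 0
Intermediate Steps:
x = -10 (x = -4 + ((5 - 4) - 7) = -4 + (1 - 7) = -4 - 6 = -10)
L(H) = (H + 7/H)/(4 + H)
(x + f)*L(sqrt(-3 - 4)) = (-10 - 37)*((7 + (sqrt(-3 - 4))**2)/((sqrt(-3 - 4))*(4 + sqrt(-3 - 4)))) = -47*(7 + (sqrt(-7))**2)/((sqrt(-7))*(4 + sqrt(-7))) = -47*(7 + (I*sqrt(7))**2)/((I*sqrt(7))*(4 + I*sqrt(7))) = -47*(-I*sqrt(7)/7)*(7 - 7)/(4 + I*sqrt(7)) = -47*(-I*sqrt(7)/7)*0/(4 + I*sqrt(7)) = -47*0 = 0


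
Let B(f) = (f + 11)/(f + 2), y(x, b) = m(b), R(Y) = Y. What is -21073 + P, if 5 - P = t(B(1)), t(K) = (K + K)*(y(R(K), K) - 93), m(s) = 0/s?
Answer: -20324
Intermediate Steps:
m(s) = 0
y(x, b) = 0
B(f) = (11 + f)/(2 + f)
t(K) = -186*K (t(K) = (K + K)*(0 - 93) = (2*K)*(-93) = -186*K)
P = 749 (P = 5 - (-186)*(11 + 1)/(2 + 1) = 5 - (-186)*12/3 = 5 - (-186)*(1/3)*12 = 5 - (-186)*4 = 5 - 1*(-744) = 5 + 744 = 749)
-21073 + P = -21073 + 749 = -20324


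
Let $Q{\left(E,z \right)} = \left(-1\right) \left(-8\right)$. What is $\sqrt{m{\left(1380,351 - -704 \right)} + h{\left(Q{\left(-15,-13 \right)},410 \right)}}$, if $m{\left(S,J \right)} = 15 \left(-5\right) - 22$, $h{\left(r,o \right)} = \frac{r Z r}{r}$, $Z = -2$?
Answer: $i \sqrt{113} \approx 10.63 i$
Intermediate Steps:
$Q{\left(E,z \right)} = 8$
$h{\left(r,o \right)} = - 2 r$ ($h{\left(r,o \right)} = \frac{r \left(-2\right) r}{r} = \frac{- 2 r r}{r} = \frac{\left(-2\right) r^{2}}{r} = - 2 r$)
$m{\left(S,J \right)} = -97$ ($m{\left(S,J \right)} = -75 - 22 = -97$)
$\sqrt{m{\left(1380,351 - -704 \right)} + h{\left(Q{\left(-15,-13 \right)},410 \right)}} = \sqrt{-97 - 16} = \sqrt{-113} = i \sqrt{113}$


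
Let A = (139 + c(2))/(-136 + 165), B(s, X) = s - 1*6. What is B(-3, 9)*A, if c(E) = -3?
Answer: -1224/29 ≈ -42.207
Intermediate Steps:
B(s, X) = -6 + s (B(s, X) = s - 6 = -6 + s)
A = 136/29 (A = (139 - 3)/(-136 + 165) = 136/29 ≈ 4.6897)
B(-3, 9)*A = (-6 - 3)*(136/29) = -9*136/29 = -1224/29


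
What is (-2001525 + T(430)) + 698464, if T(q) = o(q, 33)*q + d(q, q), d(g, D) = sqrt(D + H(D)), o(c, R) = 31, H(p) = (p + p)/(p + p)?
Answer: -1289731 + sqrt(431) ≈ -1.2897e+6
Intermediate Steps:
H(p) = 1 (H(p) = (2*p)/((2*p)) = (2*p)*(1/(2*p)) = 1)
d(g, D) = sqrt(1 + D) (d(g, D) = sqrt(D + 1) = sqrt(1 + D))
T(q) = sqrt(1 + q) + 31*q (T(q) = 31*q + sqrt(1 + q) = sqrt(1 + q) + 31*q)
(-2001525 + T(430)) + 698464 = (-2001525 + (sqrt(1 + 430) + 31*430)) + 698464 = (-2001525 + (sqrt(431) + 13330)) + 698464 = (-2001525 + (13330 + sqrt(431))) + 698464 = (-1988195 + sqrt(431)) + 698464 = -1289731 + sqrt(431)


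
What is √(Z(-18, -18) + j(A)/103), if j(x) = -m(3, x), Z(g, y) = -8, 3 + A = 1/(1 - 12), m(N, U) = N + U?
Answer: 3*I*√1140931/1133 ≈ 2.8283*I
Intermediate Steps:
A = -34/11 (A = -3 + 1/(1 - 12) = -3 + 1/(-11) = -3 - 1/11 = -34/11 ≈ -3.0909)
j(x) = -3 - x (j(x) = -(3 + x) = -3 - x)
√(Z(-18, -18) + j(A)/103) = √(-8 + (-3 - 1*(-34/11))/103) = √(-8 + (-3 + 34/11)*(1/103)) = √(-8 + (1/11)*(1/103)) = √(-8 + 1/1133) = √(-9063/1133) = 3*I*√1140931/1133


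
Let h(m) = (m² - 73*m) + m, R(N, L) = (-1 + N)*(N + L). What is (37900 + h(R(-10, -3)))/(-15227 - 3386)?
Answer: -48053/18613 ≈ -2.5817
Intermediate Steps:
R(N, L) = (-1 + N)*(L + N)
h(m) = m² - 72*m
(37900 + h(R(-10, -3)))/(-15227 - 3386) = (37900 + ((-10)² - 1*(-3) - 1*(-10) - 3*(-10))*(-72 + ((-10)² - 1*(-3) - 1*(-10) - 3*(-10))))/(-15227 - 3386) = (37900 + (100 + 3 + 10 + 30)*(-72 + (100 + 3 + 10 + 30)))/(-18613) = (37900 + 143*(-72 + 143))*(-1/18613) = (37900 + 143*71)*(-1/18613) = (37900 + 10153)*(-1/18613) = 48053*(-1/18613) = -48053/18613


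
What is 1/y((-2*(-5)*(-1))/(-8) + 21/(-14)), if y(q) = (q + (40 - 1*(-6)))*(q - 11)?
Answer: -16/8235 ≈ -0.0019429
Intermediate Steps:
y(q) = (-11 + q)*(46 + q) (y(q) = (q + (40 + 6))*(-11 + q) = (q + 46)*(-11 + q) = (46 + q)*(-11 + q) = (-11 + q)*(46 + q))
1/y((-2*(-5)*(-1))/(-8) + 21/(-14)) = 1/(-506 + ((-2*(-5)*(-1))/(-8) + 21/(-14))**2 + 35*((-2*(-5)*(-1))/(-8) + 21/(-14))) = 1/(-506 + ((10*(-1))*(-1/8) + 21*(-1/14))**2 + 35*((10*(-1))*(-1/8) + 21*(-1/14))) = 1/(-506 + (-10*(-1/8) - 3/2)**2 + 35*(-10*(-1/8) - 3/2)) = 1/(-506 + (5/4 - 3/2)**2 + 35*(5/4 - 3/2)) = 1/(-506 + (-1/4)**2 + 35*(-1/4)) = 1/(-506 + 1/16 - 35/4) = 1/(-8235/16) = -16/8235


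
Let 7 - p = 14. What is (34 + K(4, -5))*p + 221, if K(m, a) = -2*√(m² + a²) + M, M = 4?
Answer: -45 + 14*√41 ≈ 44.644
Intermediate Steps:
p = -7 (p = 7 - 1*14 = 7 - 14 = -7)
K(m, a) = 4 - 2*√(a² + m²) (K(m, a) = -2*√(m² + a²) + 4 = -2*√(a² + m²) + 4 = 4 - 2*√(a² + m²))
(34 + K(4, -5))*p + 221 = (34 + (4 - 2*√((-5)² + 4²)))*(-7) + 221 = (34 + (4 - 2*√(25 + 16)))*(-7) + 221 = (34 + (4 - 2*√41))*(-7) + 221 = (38 - 2*√41)*(-7) + 221 = (-266 + 14*√41) + 221 = -45 + 14*√41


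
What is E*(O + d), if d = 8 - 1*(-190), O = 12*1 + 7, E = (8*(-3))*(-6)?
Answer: 31248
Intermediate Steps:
E = 144 (E = -24*(-6) = 144)
O = 19 (O = 12 + 7 = 19)
d = 198 (d = 8 + 190 = 198)
E*(O + d) = 144*(19 + 198) = 144*217 = 31248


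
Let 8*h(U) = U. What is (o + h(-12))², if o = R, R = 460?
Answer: 840889/4 ≈ 2.1022e+5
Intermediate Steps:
h(U) = U/8
o = 460
(o + h(-12))² = (460 + (⅛)*(-12))² = (460 - 3/2)² = (917/2)² = 840889/4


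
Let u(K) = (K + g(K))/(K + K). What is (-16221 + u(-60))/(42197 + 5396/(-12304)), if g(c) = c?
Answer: -49892720/129796623 ≈ -0.38439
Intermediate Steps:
u(K) = 1 (u(K) = (K + K)/(K + K) = (2*K)/((2*K)) = (2*K)*(1/(2*K)) = 1)
(-16221 + u(-60))/(42197 + 5396/(-12304)) = (-16221 + 1)/(42197 + 5396/(-12304)) = -16220/(42197 + 5396*(-1/12304)) = -16220/(42197 - 1349/3076) = -16220/129796623/3076 = -16220*3076/129796623 = -49892720/129796623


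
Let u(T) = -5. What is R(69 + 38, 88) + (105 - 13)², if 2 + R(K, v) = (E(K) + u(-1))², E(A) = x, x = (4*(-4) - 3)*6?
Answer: 22623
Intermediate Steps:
x = -114 (x = (-16 - 3)*6 = -19*6 = -114)
E(A) = -114
R(K, v) = 14159 (R(K, v) = -2 + (-114 - 5)² = -2 + (-119)² = -2 + 14161 = 14159)
R(69 + 38, 88) + (105 - 13)² = 14159 + (105 - 13)² = 14159 + 92² = 14159 + 8464 = 22623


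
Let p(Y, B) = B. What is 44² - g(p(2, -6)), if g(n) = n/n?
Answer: 1935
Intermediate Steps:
g(n) = 1
44² - g(p(2, -6)) = 44² - 1*1 = 1936 - 1 = 1935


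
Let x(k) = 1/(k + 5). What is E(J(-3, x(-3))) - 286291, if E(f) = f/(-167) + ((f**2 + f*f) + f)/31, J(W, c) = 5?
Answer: -1482119477/5177 ≈ -2.8629e+5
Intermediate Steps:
x(k) = 1/(5 + k)
E(f) = 2*f**2/31 + 136*f/5177 (E(f) = f*(-1/167) + ((f**2 + f**2) + f)*(1/31) = -f/167 + (2*f**2 + f)*(1/31) = -f/167 + (f + 2*f**2)*(1/31) = -f/167 + (f/31 + 2*f**2/31) = 2*f**2/31 + 136*f/5177)
E(J(-3, x(-3))) - 286291 = (2/5177)*5*(68 + 167*5) - 286291 = (2/5177)*5*(68 + 835) - 286291 = (2/5177)*5*903 - 286291 = 9030/5177 - 286291 = -1482119477/5177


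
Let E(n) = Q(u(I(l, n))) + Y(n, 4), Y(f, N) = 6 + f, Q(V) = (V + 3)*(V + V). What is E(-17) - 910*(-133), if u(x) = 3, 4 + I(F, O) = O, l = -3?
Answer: 121055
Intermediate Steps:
I(F, O) = -4 + O
Q(V) = 2*V*(3 + V) (Q(V) = (3 + V)*(2*V) = 2*V*(3 + V))
E(n) = 42 + n (E(n) = 2*3*(3 + 3) + (6 + n) = 2*3*6 + (6 + n) = 36 + (6 + n) = 42 + n)
E(-17) - 910*(-133) = (42 - 17) - 910*(-133) = 25 + 121030 = 121055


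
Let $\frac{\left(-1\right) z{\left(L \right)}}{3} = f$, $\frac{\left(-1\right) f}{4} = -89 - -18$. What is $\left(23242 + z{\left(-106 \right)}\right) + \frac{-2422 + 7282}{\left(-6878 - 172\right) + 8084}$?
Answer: $\frac{11578060}{517} \approx 22395.0$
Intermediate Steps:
$f = 284$ ($f = - 4 \left(-89 - -18\right) = - 4 \left(-89 + 18\right) = \left(-4\right) \left(-71\right) = 284$)
$z{\left(L \right)} = -852$ ($z{\left(L \right)} = \left(-3\right) 284 = -852$)
$\left(23242 + z{\left(-106 \right)}\right) + \frac{-2422 + 7282}{\left(-6878 - 172\right) + 8084} = \left(23242 - 852\right) + \frac{-2422 + 7282}{\left(-6878 - 172\right) + 8084} = 22390 + \frac{4860}{-7050 + 8084} = 22390 + \frac{4860}{1034} = 22390 + 4860 \cdot \frac{1}{1034} = 22390 + \frac{2430}{517} = \frac{11578060}{517}$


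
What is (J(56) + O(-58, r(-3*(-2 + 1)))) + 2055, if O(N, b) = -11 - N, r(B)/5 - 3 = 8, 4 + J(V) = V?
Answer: 2154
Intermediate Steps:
J(V) = -4 + V
r(B) = 55 (r(B) = 15 + 5*8 = 15 + 40 = 55)
(J(56) + O(-58, r(-3*(-2 + 1)))) + 2055 = ((-4 + 56) + (-11 - 1*(-58))) + 2055 = (52 + (-11 + 58)) + 2055 = (52 + 47) + 2055 = 99 + 2055 = 2154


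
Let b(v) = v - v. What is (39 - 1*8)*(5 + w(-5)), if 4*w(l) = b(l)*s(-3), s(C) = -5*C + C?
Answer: 155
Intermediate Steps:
b(v) = 0
s(C) = -4*C
w(l) = 0 (w(l) = (0*(-4*(-3)))/4 = (0*12)/4 = (¼)*0 = 0)
(39 - 1*8)*(5 + w(-5)) = (39 - 1*8)*(5 + 0) = (39 - 8)*5 = 31*5 = 155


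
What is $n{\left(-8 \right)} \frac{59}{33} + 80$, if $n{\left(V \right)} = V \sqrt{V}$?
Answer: $80 - \frac{944 i \sqrt{2}}{33} \approx 80.0 - 40.455 i$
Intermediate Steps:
$n{\left(V \right)} = V^{\frac{3}{2}}$
$n{\left(-8 \right)} \frac{59}{33} + 80 = \left(-8\right)^{\frac{3}{2}} \cdot \frac{59}{33} + 80 = - 16 i \sqrt{2} \cdot 59 \cdot \frac{1}{33} + 80 = - 16 i \sqrt{2} \cdot \frac{59}{33} + 80 = - \frac{944 i \sqrt{2}}{33} + 80 = 80 - \frac{944 i \sqrt{2}}{33}$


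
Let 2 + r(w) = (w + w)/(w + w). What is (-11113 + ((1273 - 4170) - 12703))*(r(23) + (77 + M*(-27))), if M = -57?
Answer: -43141495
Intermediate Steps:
r(w) = -1 (r(w) = -2 + (w + w)/(w + w) = -2 + (2*w)/((2*w)) = -2 + (2*w)*(1/(2*w)) = -2 + 1 = -1)
(-11113 + ((1273 - 4170) - 12703))*(r(23) + (77 + M*(-27))) = (-11113 + ((1273 - 4170) - 12703))*(-1 + (77 - 57*(-27))) = (-11113 + (-2897 - 12703))*(-1 + (77 + 1539)) = (-11113 - 15600)*(-1 + 1616) = -26713*1615 = -43141495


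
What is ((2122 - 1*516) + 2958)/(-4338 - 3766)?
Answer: -1141/2026 ≈ -0.56318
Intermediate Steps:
((2122 - 1*516) + 2958)/(-4338 - 3766) = ((2122 - 516) + 2958)/(-8104) = (1606 + 2958)*(-1/8104) = 4564*(-1/8104) = -1141/2026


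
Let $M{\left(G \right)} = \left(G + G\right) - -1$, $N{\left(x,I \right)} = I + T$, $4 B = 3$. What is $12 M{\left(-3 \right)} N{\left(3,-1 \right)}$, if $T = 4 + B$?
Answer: $-225$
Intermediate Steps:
$B = \frac{3}{4}$ ($B = \frac{1}{4} \cdot 3 = \frac{3}{4} \approx 0.75$)
$T = \frac{19}{4}$ ($T = 4 + \frac{3}{4} = \frac{19}{4} \approx 4.75$)
$N{\left(x,I \right)} = \frac{19}{4} + I$ ($N{\left(x,I \right)} = I + \frac{19}{4} = \frac{19}{4} + I$)
$M{\left(G \right)} = 1 + 2 G$ ($M{\left(G \right)} = 2 G + 1 = 1 + 2 G$)
$12 M{\left(-3 \right)} N{\left(3,-1 \right)} = 12 \left(1 + 2 \left(-3\right)\right) \left(\frac{19}{4} - 1\right) = 12 \left(1 - 6\right) \frac{15}{4} = 12 \left(-5\right) \frac{15}{4} = \left(-60\right) \frac{15}{4} = -225$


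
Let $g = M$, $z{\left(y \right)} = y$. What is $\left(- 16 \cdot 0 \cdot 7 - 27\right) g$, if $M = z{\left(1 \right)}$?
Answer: $-27$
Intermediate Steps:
$M = 1$
$g = 1$
$\left(- 16 \cdot 0 \cdot 7 - 27\right) g = \left(- 16 \cdot 0 \cdot 7 - 27\right) 1 = \left(\left(-16\right) 0 - 27\right) 1 = \left(0 - 27\right) 1 = \left(-27\right) 1 = -27$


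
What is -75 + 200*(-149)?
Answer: -29875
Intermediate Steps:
-75 + 200*(-149) = -75 - 29800 = -29875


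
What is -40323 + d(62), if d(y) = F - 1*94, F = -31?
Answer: -40448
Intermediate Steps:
d(y) = -125 (d(y) = -31 - 1*94 = -31 - 94 = -125)
-40323 + d(62) = -40323 - 125 = -40448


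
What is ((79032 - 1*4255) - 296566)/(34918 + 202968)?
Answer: -221789/237886 ≈ -0.93233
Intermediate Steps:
((79032 - 1*4255) - 296566)/(34918 + 202968) = ((79032 - 4255) - 296566)/237886 = (74777 - 296566)*(1/237886) = -221789*1/237886 = -221789/237886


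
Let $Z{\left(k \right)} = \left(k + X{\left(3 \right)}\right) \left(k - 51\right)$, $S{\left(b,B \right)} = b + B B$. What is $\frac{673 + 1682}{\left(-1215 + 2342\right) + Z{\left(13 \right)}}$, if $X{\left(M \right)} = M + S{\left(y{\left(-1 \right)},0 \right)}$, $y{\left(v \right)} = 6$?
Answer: $\frac{785}{97} \approx 8.0928$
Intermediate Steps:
$S{\left(b,B \right)} = b + B^{2}$
$X{\left(M \right)} = 6 + M$ ($X{\left(M \right)} = M + \left(6 + 0^{2}\right) = M + \left(6 + 0\right) = M + 6 = 6 + M$)
$Z{\left(k \right)} = \left(-51 + k\right) \left(9 + k\right)$ ($Z{\left(k \right)} = \left(k + \left(6 + 3\right)\right) \left(k - 51\right) = \left(k + 9\right) \left(-51 + k\right) = \left(9 + k\right) \left(-51 + k\right) = \left(-51 + k\right) \left(9 + k\right)$)
$\frac{673 + 1682}{\left(-1215 + 2342\right) + Z{\left(13 \right)}} = \frac{673 + 1682}{\left(-1215 + 2342\right) - \left(1005 - 169\right)} = \frac{2355}{1127 - 836} = \frac{2355}{291} = 2355 \cdot \frac{1}{291} = \frac{785}{97}$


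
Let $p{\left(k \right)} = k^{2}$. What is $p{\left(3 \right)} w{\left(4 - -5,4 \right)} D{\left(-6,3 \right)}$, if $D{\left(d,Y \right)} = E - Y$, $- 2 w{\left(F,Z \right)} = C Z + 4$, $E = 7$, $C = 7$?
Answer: $-576$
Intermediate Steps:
$w{\left(F,Z \right)} = -2 - \frac{7 Z}{2}$ ($w{\left(F,Z \right)} = - \frac{7 Z + 4}{2} = - \frac{4 + 7 Z}{2} = -2 - \frac{7 Z}{2}$)
$D{\left(d,Y \right)} = 7 - Y$
$p{\left(3 \right)} w{\left(4 - -5,4 \right)} D{\left(-6,3 \right)} = 3^{2} \left(-2 - 14\right) \left(7 - 3\right) = 9 \left(-2 - 14\right) \left(7 - 3\right) = 9 \left(-16\right) 4 = \left(-144\right) 4 = -576$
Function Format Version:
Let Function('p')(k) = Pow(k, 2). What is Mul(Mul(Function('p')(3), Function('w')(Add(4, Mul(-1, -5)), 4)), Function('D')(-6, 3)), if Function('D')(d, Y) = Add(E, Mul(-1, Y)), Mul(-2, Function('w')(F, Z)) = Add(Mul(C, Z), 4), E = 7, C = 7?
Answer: -576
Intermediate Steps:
Function('w')(F, Z) = Add(-2, Mul(Rational(-7, 2), Z)) (Function('w')(F, Z) = Mul(Rational(-1, 2), Add(Mul(7, Z), 4)) = Mul(Rational(-1, 2), Add(4, Mul(7, Z))) = Add(-2, Mul(Rational(-7, 2), Z)))
Function('D')(d, Y) = Add(7, Mul(-1, Y))
Mul(Mul(Function('p')(3), Function('w')(Add(4, Mul(-1, -5)), 4)), Function('D')(-6, 3)) = Mul(Mul(Pow(3, 2), Add(-2, Mul(Rational(-7, 2), 4))), Add(7, Mul(-1, 3))) = Mul(Mul(9, Add(-2, -14)), Add(7, -3)) = Mul(Mul(9, -16), 4) = Mul(-144, 4) = -576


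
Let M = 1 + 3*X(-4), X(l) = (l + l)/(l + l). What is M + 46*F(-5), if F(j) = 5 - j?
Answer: 464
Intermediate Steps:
X(l) = 1 (X(l) = (2*l)/((2*l)) = (2*l)*(1/(2*l)) = 1)
M = 4 (M = 1 + 3*1 = 1 + 3 = 4)
M + 46*F(-5) = 4 + 46*(5 - 1*(-5)) = 4 + 46*(5 + 5) = 4 + 46*10 = 4 + 460 = 464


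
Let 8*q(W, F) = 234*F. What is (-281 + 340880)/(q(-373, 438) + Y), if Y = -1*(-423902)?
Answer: 681198/873427 ≈ 0.77991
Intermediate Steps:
Y = 423902
q(W, F) = 117*F/4 (q(W, F) = (234*F)/8 = 117*F/4)
(-281 + 340880)/(q(-373, 438) + Y) = (-281 + 340880)/((117/4)*438 + 423902) = 340599/(25623/2 + 423902) = 340599/(873427/2) = 340599*(2/873427) = 681198/873427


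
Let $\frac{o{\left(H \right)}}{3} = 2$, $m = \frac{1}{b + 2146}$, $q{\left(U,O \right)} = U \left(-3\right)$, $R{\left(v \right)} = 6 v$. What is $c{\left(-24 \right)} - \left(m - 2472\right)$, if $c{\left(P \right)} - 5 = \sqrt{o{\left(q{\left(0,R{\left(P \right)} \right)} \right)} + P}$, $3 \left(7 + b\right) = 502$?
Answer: $\frac{17138360}{6919} + 3 i \sqrt{2} \approx 2477.0 + 4.2426 i$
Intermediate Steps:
$b = \frac{481}{3}$ ($b = -7 + \frac{1}{3} \cdot 502 = -7 + \frac{502}{3} = \frac{481}{3} \approx 160.33$)
$q{\left(U,O \right)} = - 3 U$
$m = \frac{3}{6919}$ ($m = \frac{1}{\frac{481}{3} + 2146} = \frac{1}{\frac{6919}{3}} = \frac{3}{6919} \approx 0.00043359$)
$o{\left(H \right)} = 6$ ($o{\left(H \right)} = 3 \cdot 2 = 6$)
$c{\left(P \right)} = 5 + \sqrt{6 + P}$
$c{\left(-24 \right)} - \left(m - 2472\right) = \left(5 + \sqrt{6 - 24}\right) - \left(\frac{3}{6919} - 2472\right) = \left(5 + \sqrt{-18}\right) - - \frac{17103765}{6919} = \left(5 + 3 i \sqrt{2}\right) + \frac{17103765}{6919} = \frac{17138360}{6919} + 3 i \sqrt{2}$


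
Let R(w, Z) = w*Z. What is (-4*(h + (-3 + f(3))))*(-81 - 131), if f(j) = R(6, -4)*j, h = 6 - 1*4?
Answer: -61904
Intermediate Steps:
R(w, Z) = Z*w
h = 2 (h = 6 - 4 = 2)
f(j) = -24*j (f(j) = (-4*6)*j = -24*j)
(-4*(h + (-3 + f(3))))*(-81 - 131) = (-4*(2 + (-3 - 24*3)))*(-81 - 131) = -4*(2 + (-3 - 72))*(-212) = -4*(2 - 75)*(-212) = -4*(-73)*(-212) = 292*(-212) = -61904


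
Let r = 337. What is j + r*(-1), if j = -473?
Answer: -810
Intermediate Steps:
j + r*(-1) = -473 + 337*(-1) = -473 - 337 = -810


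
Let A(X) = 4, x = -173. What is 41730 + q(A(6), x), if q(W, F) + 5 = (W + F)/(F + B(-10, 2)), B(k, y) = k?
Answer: 7635844/183 ≈ 41726.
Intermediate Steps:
q(W, F) = -5 + (F + W)/(-10 + F) (q(W, F) = -5 + (W + F)/(F - 10) = -5 + (F + W)/(-10 + F))
41730 + q(A(6), x) = 41730 + (50 + 4 - 4*(-173))/(-10 - 173) = 41730 + (50 + 4 + 692)/(-183) = 41730 - 1/183*746 = 41730 - 746/183 = 7635844/183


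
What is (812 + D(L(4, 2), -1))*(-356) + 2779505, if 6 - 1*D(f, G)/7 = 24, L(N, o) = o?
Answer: 2535289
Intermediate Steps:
D(f, G) = -126 (D(f, G) = 42 - 7*24 = 42 - 168 = -126)
(812 + D(L(4, 2), -1))*(-356) + 2779505 = (812 - 126)*(-356) + 2779505 = 686*(-356) + 2779505 = -244216 + 2779505 = 2535289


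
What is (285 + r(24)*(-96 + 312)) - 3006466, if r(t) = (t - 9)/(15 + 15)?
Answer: -3006073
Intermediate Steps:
r(t) = -3/10 + t/30 (r(t) = (-9 + t)/30 = (-9 + t)*(1/30) = -3/10 + t/30)
(285 + r(24)*(-96 + 312)) - 3006466 = (285 + (-3/10 + (1/30)*24)*(-96 + 312)) - 3006466 = (285 + (-3/10 + 4/5)*216) - 3006466 = (285 + (1/2)*216) - 3006466 = (285 + 108) - 3006466 = 393 - 3006466 = -3006073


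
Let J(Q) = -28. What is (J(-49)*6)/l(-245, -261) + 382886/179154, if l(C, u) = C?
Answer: 8850353/3135195 ≈ 2.8229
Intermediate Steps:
(J(-49)*6)/l(-245, -261) + 382886/179154 = -28*6/(-245) + 382886/179154 = -168*(-1/245) + 382886*(1/179154) = 24/35 + 191443/89577 = 8850353/3135195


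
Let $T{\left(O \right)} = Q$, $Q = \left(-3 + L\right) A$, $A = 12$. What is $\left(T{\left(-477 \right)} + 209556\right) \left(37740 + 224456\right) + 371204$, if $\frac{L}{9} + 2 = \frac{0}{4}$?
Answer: $54879042788$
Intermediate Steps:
$L = -18$ ($L = -18 + 9 \cdot \frac{0}{4} = -18 + 9 \cdot 0 \cdot \frac{1}{4} = -18 + 9 \cdot 0 = -18 + 0 = -18$)
$Q = -252$ ($Q = \left(-3 - 18\right) 12 = \left(-21\right) 12 = -252$)
$T{\left(O \right)} = -252$
$\left(T{\left(-477 \right)} + 209556\right) \left(37740 + 224456\right) + 371204 = \left(-252 + 209556\right) \left(37740 + 224456\right) + 371204 = 209304 \cdot 262196 + 371204 = 54878671584 + 371204 = 54879042788$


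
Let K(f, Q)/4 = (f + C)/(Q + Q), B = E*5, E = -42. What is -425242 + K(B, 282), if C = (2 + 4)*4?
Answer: -19986436/47 ≈ -4.2524e+5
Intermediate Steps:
C = 24 (C = 6*4 = 24)
B = -210 (B = -42*5 = -210)
K(f, Q) = 2*(24 + f)/Q (K(f, Q) = 4*((f + 24)/(Q + Q)) = 4*((24 + f)/((2*Q))) = 4*((24 + f)*(1/(2*Q))) = 4*((24 + f)/(2*Q)) = 2*(24 + f)/Q)
-425242 + K(B, 282) = -425242 + 2*(24 - 210)/282 = -425242 + 2*(1/282)*(-186) = -425242 - 62/47 = -19986436/47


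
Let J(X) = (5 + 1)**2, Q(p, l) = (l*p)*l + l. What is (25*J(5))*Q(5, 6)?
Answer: 167400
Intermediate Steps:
Q(p, l) = l + p*l**2 (Q(p, l) = p*l**2 + l = l + p*l**2)
J(X) = 36 (J(X) = 6**2 = 36)
(25*J(5))*Q(5, 6) = (25*36)*(6*(1 + 6*5)) = 900*(6*(1 + 30)) = 900*(6*31) = 900*186 = 167400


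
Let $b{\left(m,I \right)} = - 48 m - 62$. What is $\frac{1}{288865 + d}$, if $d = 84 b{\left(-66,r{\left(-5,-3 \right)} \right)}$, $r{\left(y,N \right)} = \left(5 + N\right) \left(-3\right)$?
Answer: $\frac{1}{549769} \approx 1.8189 \cdot 10^{-6}$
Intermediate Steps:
$r{\left(y,N \right)} = -15 - 3 N$
$b{\left(m,I \right)} = -62 - 48 m$
$d = 260904$ ($d = 84 \left(-62 - -3168\right) = 84 \left(-62 + 3168\right) = 84 \cdot 3106 = 260904$)
$\frac{1}{288865 + d} = \frac{1}{288865 + 260904} = \frac{1}{549769}$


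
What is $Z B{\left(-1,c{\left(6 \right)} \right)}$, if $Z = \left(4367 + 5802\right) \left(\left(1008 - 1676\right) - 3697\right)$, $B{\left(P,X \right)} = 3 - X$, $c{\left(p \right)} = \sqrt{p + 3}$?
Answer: $0$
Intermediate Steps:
$c{\left(p \right)} = \sqrt{3 + p}$
$Z = -44387685$ ($Z = 10169 \left(\left(1008 - 1676\right) - 3697\right) = 10169 \left(-668 - 3697\right) = 10169 \left(-4365\right) = -44387685$)
$Z B{\left(-1,c{\left(6 \right)} \right)} = - 44387685 \left(3 - \sqrt{3 + 6}\right) = - 44387685 \left(3 - \sqrt{9}\right) = - 44387685 \left(3 - 3\right) = \left(-44387685\right) 0 = 0$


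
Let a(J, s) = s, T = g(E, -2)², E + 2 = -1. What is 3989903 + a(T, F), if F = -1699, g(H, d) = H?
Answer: 3988204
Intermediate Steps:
E = -3 (E = -2 - 1 = -3)
T = 9 (T = (-3)² = 9)
3989903 + a(T, F) = 3989903 - 1699 = 3988204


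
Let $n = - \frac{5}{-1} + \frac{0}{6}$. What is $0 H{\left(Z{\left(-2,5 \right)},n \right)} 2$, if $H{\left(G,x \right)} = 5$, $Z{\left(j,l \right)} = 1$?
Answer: $0$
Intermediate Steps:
$n = 5$ ($n = \left(-5\right) \left(-1\right) + 0 \cdot \frac{1}{6} = 5 + 0 = 5$)
$0 H{\left(Z{\left(-2,5 \right)},n \right)} 2 = 0 \cdot 5 \cdot 2 = 0 \cdot 2 = 0$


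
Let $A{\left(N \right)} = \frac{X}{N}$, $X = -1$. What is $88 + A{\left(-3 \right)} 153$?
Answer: $139$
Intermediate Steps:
$A{\left(N \right)} = - \frac{1}{N}$
$88 + A{\left(-3 \right)} 153 = 88 + - \frac{1}{-3} \cdot 153 = 88 + \left(-1\right) \left(- \frac{1}{3}\right) 153 = 88 + \frac{1}{3} \cdot 153 = 88 + 51 = 139$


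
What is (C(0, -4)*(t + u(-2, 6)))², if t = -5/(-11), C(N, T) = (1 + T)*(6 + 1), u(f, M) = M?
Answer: 2223081/121 ≈ 18373.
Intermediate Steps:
C(N, T) = 7 + 7*T (C(N, T) = (1 + T)*7 = 7 + 7*T)
t = 5/11 (t = -5*(-1/11) = 5/11 ≈ 0.45455)
(C(0, -4)*(t + u(-2, 6)))² = ((7 + 7*(-4))*(5/11 + 6))² = ((7 - 28)*(71/11))² = (-21*71/11)² = (-1491/11)² = 2223081/121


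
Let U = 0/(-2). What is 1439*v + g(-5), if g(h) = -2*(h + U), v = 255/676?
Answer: 373705/676 ≈ 552.82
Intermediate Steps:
U = 0 (U = 0*(-½) = 0)
v = 255/676 (v = 255*(1/676) = 255/676 ≈ 0.37722)
g(h) = -2*h (g(h) = -2*(h + 0) = -2*h)
1439*v + g(-5) = 1439*(255/676) - 2*(-5) = 366945/676 + 10 = 373705/676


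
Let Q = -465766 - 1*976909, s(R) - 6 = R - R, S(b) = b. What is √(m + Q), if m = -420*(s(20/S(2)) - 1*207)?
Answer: I*√1358255 ≈ 1165.4*I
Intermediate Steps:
s(R) = 6 (s(R) = 6 + (R - R) = 6 + 0 = 6)
m = 84420 (m = -420*(6 - 1*207) = -420*(6 - 207) = -420*(-201) = 84420)
Q = -1442675 (Q = -465766 - 976909 = -1442675)
√(m + Q) = √(84420 - 1442675) = √(-1358255) = I*√1358255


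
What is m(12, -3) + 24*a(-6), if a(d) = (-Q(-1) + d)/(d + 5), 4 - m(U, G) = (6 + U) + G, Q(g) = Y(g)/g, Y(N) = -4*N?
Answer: 37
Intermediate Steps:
Q(g) = -4 (Q(g) = (-4*g)/g = -4)
m(U, G) = -2 - G - U (m(U, G) = 4 - ((6 + U) + G) = 4 - (6 + G + U) = 4 + (-6 - G - U) = -2 - G - U)
a(d) = (4 + d)/(5 + d) (a(d) = (-1*(-4) + d)/(d + 5) = (4 + d)/(5 + d))
m(12, -3) + 24*a(-6) = (-2 - 1*(-3) - 1*12) + 24*((4 - 6)/(5 - 6)) = (-2 + 3 - 12) + 24*(-2/(-1)) = -11 + 24*(-1*(-2)) = -11 + 24*2 = -11 + 48 = 37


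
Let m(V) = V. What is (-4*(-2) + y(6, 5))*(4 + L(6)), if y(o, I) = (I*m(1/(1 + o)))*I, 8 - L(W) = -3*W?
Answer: 2430/7 ≈ 347.14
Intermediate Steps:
L(W) = 8 + 3*W (L(W) = 8 - (-3)*W = 8 + 3*W)
y(o, I) = I²/(1 + o) (y(o, I) = (I/(1 + o))*I = I²/(1 + o))
(-4*(-2) + y(6, 5))*(4 + L(6)) = (-4*(-2) + 5²/(1 + 6))*(4 + (8 + 3*6)) = (8 + 25/7)*(4 + (8 + 18)) = (8 + 25*(⅐))*(4 + 26) = (8 + 25/7)*30 = (81/7)*30 = 2430/7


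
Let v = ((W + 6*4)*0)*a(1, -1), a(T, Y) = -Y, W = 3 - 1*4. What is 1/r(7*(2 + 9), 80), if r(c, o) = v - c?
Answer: -1/77 ≈ -0.012987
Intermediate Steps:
W = -1 (W = 3 - 4 = -1)
v = 0 (v = ((-1 + 6*4)*0)*(-1*(-1)) = ((-1 + 24)*0)*1 = (23*0)*1 = 0*1 = 0)
r(c, o) = -c (r(c, o) = 0 - c = -c)
1/r(7*(2 + 9), 80) = 1/(-7*(2 + 9)) = 1/(-7*11) = 1/(-1*77) = 1/(-77) = -1/77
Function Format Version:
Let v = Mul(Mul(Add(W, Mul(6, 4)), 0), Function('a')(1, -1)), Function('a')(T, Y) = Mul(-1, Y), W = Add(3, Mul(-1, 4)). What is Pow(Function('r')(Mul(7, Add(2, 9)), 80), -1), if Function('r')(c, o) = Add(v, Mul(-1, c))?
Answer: Rational(-1, 77) ≈ -0.012987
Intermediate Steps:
W = -1 (W = Add(3, -4) = -1)
v = 0 (v = Mul(Mul(Add(-1, Mul(6, 4)), 0), Mul(-1, -1)) = Mul(Mul(Add(-1, 24), 0), 1) = Mul(Mul(23, 0), 1) = Mul(0, 1) = 0)
Function('r')(c, o) = Mul(-1, c) (Function('r')(c, o) = Add(0, Mul(-1, c)) = Mul(-1, c))
Pow(Function('r')(Mul(7, Add(2, 9)), 80), -1) = Pow(Mul(-1, Mul(7, Add(2, 9))), -1) = Pow(Mul(-1, Mul(7, 11)), -1) = Pow(Mul(-1, 77), -1) = Pow(-77, -1) = Rational(-1, 77)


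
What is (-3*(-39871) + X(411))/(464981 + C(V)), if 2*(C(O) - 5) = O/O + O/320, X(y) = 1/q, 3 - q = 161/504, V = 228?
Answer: 1231220320/4786264707 ≈ 0.25724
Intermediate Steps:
q = 193/72 (q = 3 - 161/504 = 3 - 1*23/72 = 3 - 23/72 = 193/72 ≈ 2.6806)
X(y) = 72/193 (X(y) = 1/(193/72) = 72/193)
C(O) = 11/2 + O/640 (C(O) = 5 + (O/O + O/320)/2 = 5 + (1 + O*(1/320))/2 = 5 + (1 + O/320)/2 = 5 + (1/2 + O/640) = 11/2 + O/640)
(-3*(-39871) + X(411))/(464981 + C(V)) = (-3*(-39871) + 72/193)/(464981 + (11/2 + (1/640)*228)) = (119613 + 72/193)/(464981 + (11/2 + 57/160)) = 23085381/(193*(464981 + 937/160)) = 23085381/(193*(74397897/160)) = (23085381/193)*(160/74397897) = 1231220320/4786264707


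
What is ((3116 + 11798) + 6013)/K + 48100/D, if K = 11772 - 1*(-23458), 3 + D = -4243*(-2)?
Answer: 1872086741/298856090 ≈ 6.2642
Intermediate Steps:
D = 8483 (D = -3 - 4243*(-2) = -3 + 8486 = 8483)
K = 35230 (K = 11772 + 23458 = 35230)
((3116 + 11798) + 6013)/K + 48100/D = ((3116 + 11798) + 6013)/35230 + 48100/8483 = (14914 + 6013)*(1/35230) + 48100*(1/8483) = 20927*(1/35230) + 48100/8483 = 20927/35230 + 48100/8483 = 1872086741/298856090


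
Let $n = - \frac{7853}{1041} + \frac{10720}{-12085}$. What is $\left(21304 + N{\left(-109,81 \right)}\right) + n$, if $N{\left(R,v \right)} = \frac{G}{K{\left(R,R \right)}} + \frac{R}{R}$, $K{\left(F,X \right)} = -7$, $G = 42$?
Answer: $\frac{53569137398}{2516097} \approx 21291.0$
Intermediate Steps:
$n = - \frac{21212605}{2516097}$ ($n = \left(-7853\right) \frac{1}{1041} + 10720 \left(- \frac{1}{12085}\right) = - \frac{7853}{1041} - \frac{2144}{2417} = - \frac{21212605}{2516097} \approx -8.4308$)
$N{\left(R,v \right)} = -5$ ($N{\left(R,v \right)} = \frac{42}{-7} + \frac{R}{R} = 42 \left(- \frac{1}{7}\right) + 1 = -6 + 1 = -5$)
$\left(21304 + N{\left(-109,81 \right)}\right) + n = \left(21304 - 5\right) - \frac{21212605}{2516097} = 21299 - \frac{21212605}{2516097} = \frac{53569137398}{2516097}$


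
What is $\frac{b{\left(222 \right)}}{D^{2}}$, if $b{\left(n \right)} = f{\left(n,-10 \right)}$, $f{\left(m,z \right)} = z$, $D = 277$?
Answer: $- \frac{10}{76729} \approx -0.00013033$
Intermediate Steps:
$b{\left(n \right)} = -10$
$\frac{b{\left(222 \right)}}{D^{2}} = - \frac{10}{277^{2}} = - \frac{10}{76729}$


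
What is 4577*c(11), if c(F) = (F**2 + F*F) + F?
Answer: 1157981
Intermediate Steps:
c(F) = F + 2*F**2 (c(F) = (F**2 + F**2) + F = 2*F**2 + F = F + 2*F**2)
4577*c(11) = 4577*(11*(1 + 2*11)) = 4577*(11*(1 + 22)) = 4577*(11*23) = 4577*253 = 1157981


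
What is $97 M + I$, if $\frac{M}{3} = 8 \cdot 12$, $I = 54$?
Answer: $27990$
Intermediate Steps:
$M = 288$ ($M = 3 \cdot 8 \cdot 12 = 3 \cdot 96 = 288$)
$97 M + I = 97 \cdot 288 + 54 = 27936 + 54 = 27990$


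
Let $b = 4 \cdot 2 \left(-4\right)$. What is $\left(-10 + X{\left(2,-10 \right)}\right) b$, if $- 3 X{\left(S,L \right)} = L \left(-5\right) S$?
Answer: $\frac{4160}{3} \approx 1386.7$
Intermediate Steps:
$b = -32$ ($b = 8 \left(-4\right) = -32$)
$X{\left(S,L \right)} = \frac{5 L S}{3}$ ($X{\left(S,L \right)} = - \frac{L \left(-5\right) S}{3} = - \frac{- 5 L S}{3} = - \frac{\left(-5\right) L S}{3} = \frac{5 L S}{3}$)
$\left(-10 + X{\left(2,-10 \right)}\right) b = \left(-10 + \frac{5}{3} \left(-10\right) 2\right) \left(-32\right) = \left(-10 - \frac{100}{3}\right) \left(-32\right) = \left(- \frac{130}{3}\right) \left(-32\right) = \frac{4160}{3}$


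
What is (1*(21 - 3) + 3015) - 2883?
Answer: 150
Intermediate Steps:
(1*(21 - 3) + 3015) - 2883 = (1*18 + 3015) - 2883 = (18 + 3015) - 2883 = 3033 - 2883 = 150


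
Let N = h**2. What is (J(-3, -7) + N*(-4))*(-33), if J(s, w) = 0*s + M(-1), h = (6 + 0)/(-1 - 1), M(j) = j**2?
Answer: 1155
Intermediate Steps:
h = -3 (h = 6/(-2) = 6*(-1/2) = -3)
J(s, w) = 1 (J(s, w) = 0*s + (-1)**2 = 0 + 1 = 1)
N = 9 (N = (-3)**2 = 9)
(J(-3, -7) + N*(-4))*(-33) = (1 + 9*(-4))*(-33) = (1 - 36)*(-33) = -35*(-33) = 1155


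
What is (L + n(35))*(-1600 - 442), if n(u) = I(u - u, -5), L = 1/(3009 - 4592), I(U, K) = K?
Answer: 16164472/1583 ≈ 10211.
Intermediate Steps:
L = -1/1583 (L = 1/(-1583) = -1/1583 ≈ -0.00063171)
n(u) = -5
(L + n(35))*(-1600 - 442) = (-1/1583 - 5)*(-1600 - 442) = -7916/1583*(-2042) = 16164472/1583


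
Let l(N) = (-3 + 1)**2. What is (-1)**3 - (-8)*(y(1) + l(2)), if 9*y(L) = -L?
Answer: 271/9 ≈ 30.111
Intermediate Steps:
y(L) = -L/9 (y(L) = (-L)/9 = -L/9)
l(N) = 4 (l(N) = (-2)**2 = 4)
(-1)**3 - (-8)*(y(1) + l(2)) = (-1)**3 - (-8)*(-1/9*1 + 4) = -1 - (-8)*(-1/9 + 4) = -1 - (-8)*35/9 = -1 - 1*(-280/9) = -1 + 280/9 = 271/9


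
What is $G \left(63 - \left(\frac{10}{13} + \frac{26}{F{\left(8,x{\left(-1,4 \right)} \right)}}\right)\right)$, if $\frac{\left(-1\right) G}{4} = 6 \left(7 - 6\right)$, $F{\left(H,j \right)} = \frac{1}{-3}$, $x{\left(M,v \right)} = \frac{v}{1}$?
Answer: $- \frac{43752}{13} \approx -3365.5$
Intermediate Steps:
$x{\left(M,v \right)} = v$ ($x{\left(M,v \right)} = v 1 = v$)
$F{\left(H,j \right)} = - \frac{1}{3}$
$G = -24$ ($G = - 4 \cdot 6 \left(7 - 6\right) = - 4 \cdot 6 \cdot 1 = \left(-4\right) 6 = -24$)
$G \left(63 - \left(\frac{10}{13} + \frac{26}{F{\left(8,x{\left(-1,4 \right)} \right)}}\right)\right) = - 24 \left(63 - \left(-78 + \frac{10}{13}\right)\right) = - 24 \left(63 - - \frac{1004}{13}\right) = - 24 \left(63 + \left(78 - \frac{10}{13}\right)\right) = - 24 \left(63 + \frac{1004}{13}\right) = \left(-24\right) \frac{1823}{13} = - \frac{43752}{13}$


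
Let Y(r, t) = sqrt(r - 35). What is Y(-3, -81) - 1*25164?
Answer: -25164 + I*sqrt(38) ≈ -25164.0 + 6.1644*I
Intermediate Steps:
Y(r, t) = sqrt(-35 + r)
Y(-3, -81) - 1*25164 = sqrt(-35 - 3) - 1*25164 = sqrt(-38) - 25164 = I*sqrt(38) - 25164 = -25164 + I*sqrt(38)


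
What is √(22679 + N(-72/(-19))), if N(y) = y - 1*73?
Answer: √8162134/19 ≈ 150.37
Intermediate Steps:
N(y) = -73 + y (N(y) = y - 73 = -73 + y)
√(22679 + N(-72/(-19))) = √(22679 + (-73 - 72/(-19))) = √(22679 + (-73 - 72*(-1/19))) = √(22679 + (-73 + 72/19)) = √(22679 - 1315/19) = √(429586/19) = √8162134/19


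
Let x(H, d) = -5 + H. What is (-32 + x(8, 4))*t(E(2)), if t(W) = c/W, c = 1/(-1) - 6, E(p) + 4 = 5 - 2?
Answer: -203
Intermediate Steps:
E(p) = -1 (E(p) = -4 + (5 - 2) = -4 + 3 = -1)
c = -7 (c = -1 - 6 = -7)
t(W) = -7/W
(-32 + x(8, 4))*t(E(2)) = (-32 + (-5 + 8))*(-7/(-1)) = (-32 + 3)*(-7*(-1)) = -29*7 = -203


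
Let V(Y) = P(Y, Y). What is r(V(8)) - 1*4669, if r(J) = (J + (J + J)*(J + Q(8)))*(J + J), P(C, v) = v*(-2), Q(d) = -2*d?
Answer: -36925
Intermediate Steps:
P(C, v) = -2*v
V(Y) = -2*Y
r(J) = 2*J*(J + 2*J*(-16 + J)) (r(J) = (J + (J + J)*(J - 2*8))*(J + J) = (J + (2*J)*(J - 16))*(2*J) = (J + (2*J)*(-16 + J))*(2*J) = (J + 2*J*(-16 + J))*(2*J) = 2*J*(J + 2*J*(-16 + J)))
r(V(8)) - 1*4669 = (-2*8)²*(-62 + 4*(-2*8)) - 1*4669 = (-16)²*(-62 + 4*(-16)) - 4669 = 256*(-62 - 64) - 4669 = 256*(-126) - 4669 = -32256 - 4669 = -36925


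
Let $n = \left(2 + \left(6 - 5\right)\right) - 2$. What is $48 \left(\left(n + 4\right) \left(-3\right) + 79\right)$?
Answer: $3072$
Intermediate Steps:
$n = 1$ ($n = \left(2 + \left(6 - 5\right)\right) - 2 = \left(2 + 1\right) - 2 = 3 - 2 = 1$)
$48 \left(\left(n + 4\right) \left(-3\right) + 79\right) = 48 \left(\left(1 + 4\right) \left(-3\right) + 79\right) = 48 \left(5 \left(-3\right) + 79\right) = 48 \left(-15 + 79\right) = 48 \cdot 64 = 3072$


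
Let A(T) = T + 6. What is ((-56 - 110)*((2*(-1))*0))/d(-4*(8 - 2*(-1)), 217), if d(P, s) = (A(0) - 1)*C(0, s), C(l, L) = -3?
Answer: 0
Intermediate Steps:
A(T) = 6 + T
d(P, s) = -15 (d(P, s) = ((6 + 0) - 1)*(-3) = (6 - 1)*(-3) = 5*(-3) = -15)
((-56 - 110)*((2*(-1))*0))/d(-4*(8 - 2*(-1)), 217) = ((-56 - 110)*((2*(-1))*0))/(-15) = -(-332)*0*(-1/15) = -166*0*(-1/15) = 0*(-1/15) = 0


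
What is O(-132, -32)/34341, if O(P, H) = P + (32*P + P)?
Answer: -1496/11447 ≈ -0.13069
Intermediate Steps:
O(P, H) = 34*P (O(P, H) = P + 33*P = 34*P)
O(-132, -32)/34341 = (34*(-132))/34341 = -4488*1/34341 = -1496/11447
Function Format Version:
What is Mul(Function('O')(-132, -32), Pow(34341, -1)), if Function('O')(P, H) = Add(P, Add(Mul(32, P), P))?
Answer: Rational(-1496, 11447) ≈ -0.13069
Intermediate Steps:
Function('O')(P, H) = Mul(34, P) (Function('O')(P, H) = Add(P, Mul(33, P)) = Mul(34, P))
Mul(Function('O')(-132, -32), Pow(34341, -1)) = Mul(Mul(34, -132), Pow(34341, -1)) = Mul(-4488, Rational(1, 34341)) = Rational(-1496, 11447)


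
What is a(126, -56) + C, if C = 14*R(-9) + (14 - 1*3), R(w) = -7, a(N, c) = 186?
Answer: 99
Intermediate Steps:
C = -87 (C = 14*(-7) + (14 - 1*3) = -98 + (14 - 3) = -98 + 11 = -87)
a(126, -56) + C = 186 - 87 = 99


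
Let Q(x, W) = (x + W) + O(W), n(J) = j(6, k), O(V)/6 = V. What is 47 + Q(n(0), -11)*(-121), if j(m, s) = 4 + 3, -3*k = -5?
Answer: 8517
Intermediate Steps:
k = 5/3 (k = -⅓*(-5) = 5/3 ≈ 1.6667)
j(m, s) = 7
O(V) = 6*V
n(J) = 7
Q(x, W) = x + 7*W (Q(x, W) = (x + W) + 6*W = (W + x) + 6*W = x + 7*W)
47 + Q(n(0), -11)*(-121) = 47 + (7 + 7*(-11))*(-121) = 47 + (7 - 77)*(-121) = 47 - 70*(-121) = 47 + 8470 = 8517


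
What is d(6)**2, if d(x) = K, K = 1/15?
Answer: 1/225 ≈ 0.0044444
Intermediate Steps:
K = 1/15 ≈ 0.066667
d(x) = 1/15
d(6)**2 = (1/15)**2 = 1/225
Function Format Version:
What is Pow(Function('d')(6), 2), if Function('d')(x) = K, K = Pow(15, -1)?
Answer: Rational(1, 225) ≈ 0.0044444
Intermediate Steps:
K = Rational(1, 15) ≈ 0.066667
Function('d')(x) = Rational(1, 15)
Pow(Function('d')(6), 2) = Pow(Rational(1, 15), 2) = Rational(1, 225)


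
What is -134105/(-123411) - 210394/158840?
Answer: -2331847867/9801301620 ≈ -0.23791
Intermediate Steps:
-134105/(-123411) - 210394/158840 = -134105*(-1/123411) - 210394*1/158840 = 134105/123411 - 105197/79420 = -2331847867/9801301620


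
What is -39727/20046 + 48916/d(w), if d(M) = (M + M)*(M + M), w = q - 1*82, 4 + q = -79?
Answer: -278808347/181917450 ≈ -1.5326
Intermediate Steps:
q = -83 (q = -4 - 79 = -83)
w = -165 (w = -83 - 1*82 = -83 - 82 = -165)
d(M) = 4*M**2 (d(M) = (2*M)*(2*M) = 4*M**2)
-39727/20046 + 48916/d(w) = -39727/20046 + 48916/((4*(-165)**2)) = -39727*1/20046 + 48916/((4*27225)) = -39727/20046 + 48916/108900 = -39727/20046 + 48916*(1/108900) = -39727/20046 + 12229/27225 = -278808347/181917450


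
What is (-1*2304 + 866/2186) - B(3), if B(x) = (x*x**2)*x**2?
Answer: -2783438/1093 ≈ -2546.6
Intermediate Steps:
B(x) = x**5 (B(x) = x**3*x**2 = x**5)
(-1*2304 + 866/2186) - B(3) = (-1*2304 + 866/2186) - 1*3**5 = (-2304 + 866*(1/2186)) - 1*243 = (-2304 + 433/1093) - 243 = -2517839/1093 - 243 = -2783438/1093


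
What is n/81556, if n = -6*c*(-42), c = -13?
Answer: -819/20389 ≈ -0.040169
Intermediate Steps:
n = -3276 (n = -6*(-13)*(-42) = 78*(-42) = -3276)
n/81556 = -3276/81556 = -3276*1/81556 = -819/20389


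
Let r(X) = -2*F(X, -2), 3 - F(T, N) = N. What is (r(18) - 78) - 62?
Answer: -150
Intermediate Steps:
F(T, N) = 3 - N
r(X) = -10 (r(X) = -2*(3 - 1*(-2)) = -2*(3 + 2) = -2*5 = -10)
(r(18) - 78) - 62 = (-10 - 78) - 62 = -88 - 62 = -150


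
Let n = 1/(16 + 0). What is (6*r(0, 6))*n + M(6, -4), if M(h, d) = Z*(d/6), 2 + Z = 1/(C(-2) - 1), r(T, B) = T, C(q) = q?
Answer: 14/9 ≈ 1.5556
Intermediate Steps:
Z = -7/3 (Z = -2 + 1/(-2 - 1) = -2 + 1/(-3) = -2 - ⅓ = -7/3 ≈ -2.3333)
M(h, d) = -7*d/18 (M(h, d) = -7*d/(3*6) = -7*d/18)
n = 1/16 ≈ 0.062500
(6*r(0, 6))*n + M(6, -4) = (6*0)*(1/16) - 7/18*(-4) = 0*(1/16) + 14/9 = 0 + 14/9 = 14/9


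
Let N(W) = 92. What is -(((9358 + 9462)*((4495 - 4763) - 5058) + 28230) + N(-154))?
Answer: 100206998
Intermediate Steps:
-(((9358 + 9462)*((4495 - 4763) - 5058) + 28230) + N(-154)) = -(((9358 + 9462)*((4495 - 4763) - 5058) + 28230) + 92) = -((18820*(-268 - 5058) + 28230) + 92) = -((18820*(-5326) + 28230) + 92) = -((-100235320 + 28230) + 92) = -(-100207090 + 92) = -1*(-100206998) = 100206998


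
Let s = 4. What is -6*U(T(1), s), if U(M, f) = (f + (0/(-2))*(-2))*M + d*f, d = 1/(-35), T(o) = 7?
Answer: -5856/35 ≈ -167.31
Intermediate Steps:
d = -1/35 ≈ -0.028571
U(M, f) = -f/35 + M*f (U(M, f) = (f + (0/(-2))*(-2))*M - f/35 = (f + (0*(-½))*(-2))*M - f/35 = (f + 0*(-2))*M - f/35 = (f + 0)*M - f/35 = f*M - f/35 = M*f - f/35 = -f/35 + M*f)
-6*U(T(1), s) = -24*(-1/35 + 7) = -24*244/35 = -6*976/35 = -5856/35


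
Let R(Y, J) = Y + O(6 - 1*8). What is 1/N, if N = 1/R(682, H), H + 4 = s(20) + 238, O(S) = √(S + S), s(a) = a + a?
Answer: 682 + 2*I ≈ 682.0 + 2.0*I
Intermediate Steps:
s(a) = 2*a
O(S) = √2*√S (O(S) = √(2*S) = √2*√S)
H = 274 (H = -4 + (2*20 + 238) = -4 + (40 + 238) = -4 + 278 = 274)
R(Y, J) = Y + 2*I (R(Y, J) = Y + √2*√(6 - 1*8) = Y + √2*√(6 - 8) = Y + √2*√(-2) = Y + √2*(I*√2) = Y + 2*I)
N = (682 - 2*I)/465128 (N = 1/(682 + 2*I) = (682 - 2*I)/465128 ≈ 0.0014663 - 4.2999e-6*I)
1/N = 1/(341/232564 - I/232564) = 465128*(341/232564 + I/232564)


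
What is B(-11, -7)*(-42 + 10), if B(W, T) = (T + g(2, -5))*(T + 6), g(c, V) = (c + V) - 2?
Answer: -384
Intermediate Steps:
g(c, V) = -2 + V + c (g(c, V) = (V + c) - 2 = -2 + V + c)
B(W, T) = (-5 + T)*(6 + T) (B(W, T) = (T + (-2 - 5 + 2))*(T + 6) = (T - 5)*(6 + T) = (-5 + T)*(6 + T))
B(-11, -7)*(-42 + 10) = (-30 - 7 + (-7)²)*(-42 + 10) = (-30 - 7 + 49)*(-32) = 12*(-32) = -384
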